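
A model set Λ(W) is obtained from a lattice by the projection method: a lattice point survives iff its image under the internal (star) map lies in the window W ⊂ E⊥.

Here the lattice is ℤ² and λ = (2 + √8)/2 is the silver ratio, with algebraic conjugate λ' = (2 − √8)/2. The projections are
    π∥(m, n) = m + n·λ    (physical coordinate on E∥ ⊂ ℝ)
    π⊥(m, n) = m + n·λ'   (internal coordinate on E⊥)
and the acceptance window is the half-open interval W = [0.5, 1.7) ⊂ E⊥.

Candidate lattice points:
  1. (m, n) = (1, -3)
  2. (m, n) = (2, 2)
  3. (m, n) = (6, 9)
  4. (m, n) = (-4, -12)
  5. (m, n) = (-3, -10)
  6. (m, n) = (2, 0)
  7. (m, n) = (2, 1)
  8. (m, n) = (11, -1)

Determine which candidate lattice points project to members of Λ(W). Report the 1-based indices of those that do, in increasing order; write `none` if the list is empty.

λ' = (2−√8)/2 ≈ -0.4142.
candidate 1: (m,n)=(1,-3) → π∥ = 1-3·λ ≈ -6.2426, π⊥ = 1-3·λ' ≈ 2.2426 ∉ [0.5, 1.7) ⇒ out
candidate 2: (m,n)=(2,2) → π∥ = 2+2·λ ≈ 6.8284, π⊥ = 2+2·λ' ≈ 1.1716 ∈ [0.5, 1.7) ⇒ IN Λ
candidate 3: (m,n)=(6,9) → π∥ = 6+9·λ ≈ 27.7279, π⊥ = 6+9·λ' ≈ 2.2721 ∉ [0.5, 1.7) ⇒ out
candidate 4: (m,n)=(-4,-12) → π∥ = -4-12·λ ≈ -32.9706, π⊥ = -4-12·λ' ≈ 0.9706 ∈ [0.5, 1.7) ⇒ IN Λ
candidate 5: (m,n)=(-3,-10) → π∥ = -3-10·λ ≈ -27.1421, π⊥ = -3-10·λ' ≈ 1.1421 ∈ [0.5, 1.7) ⇒ IN Λ
candidate 6: (m,n)=(2,0) → π∥ = 2+0·λ ≈ 2.0000, π⊥ = 2+0·λ' ≈ 2.0000 ∉ [0.5, 1.7) ⇒ out
candidate 7: (m,n)=(2,1) → π∥ = 2+1·λ ≈ 4.4142, π⊥ = 2+1·λ' ≈ 1.5858 ∈ [0.5, 1.7) ⇒ IN Λ
candidate 8: (m,n)=(11,-1) → π∥ = 11-1·λ ≈ 8.5858, π⊥ = 11-1·λ' ≈ 11.4142 ∉ [0.5, 1.7) ⇒ out

2, 4, 5, 7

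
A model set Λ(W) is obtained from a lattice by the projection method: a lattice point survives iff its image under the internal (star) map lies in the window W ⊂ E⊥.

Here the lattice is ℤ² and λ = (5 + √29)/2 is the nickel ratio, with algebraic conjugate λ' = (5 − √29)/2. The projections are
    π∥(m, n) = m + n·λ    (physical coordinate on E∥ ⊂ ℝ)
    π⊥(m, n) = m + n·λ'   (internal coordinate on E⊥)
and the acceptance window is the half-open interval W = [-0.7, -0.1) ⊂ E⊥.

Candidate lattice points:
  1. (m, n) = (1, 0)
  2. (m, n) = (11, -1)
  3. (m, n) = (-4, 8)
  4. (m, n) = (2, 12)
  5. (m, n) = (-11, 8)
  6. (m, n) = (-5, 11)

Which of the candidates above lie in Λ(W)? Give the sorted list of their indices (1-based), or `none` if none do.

4

Numerically λ ≈ 5.192582 and λ' = −1/λ ≈ -0.192582.
[1] lift (1,0): star map gives 1.000000; window check -0.7 ≤ 1.000000 < -0.1 is false → out
[2] lift (11,-1): star map gives 11.192582; window check -0.7 ≤ 11.192582 < -0.1 is false → out
[3] lift (-4,8): star map gives -5.540659; window check -0.7 ≤ -5.540659 < -0.1 is false → out
[4] lift (2,12): star map gives -0.310989; window check -0.7 ≤ -0.310989 < -0.1 is true → IN Λ
[5] lift (-11,8): star map gives -12.540659; window check -0.7 ≤ -12.540659 < -0.1 is false → out
[6] lift (-5,11): star map gives -7.118406; window check -0.7 ≤ -7.118406 < -0.1 is false → out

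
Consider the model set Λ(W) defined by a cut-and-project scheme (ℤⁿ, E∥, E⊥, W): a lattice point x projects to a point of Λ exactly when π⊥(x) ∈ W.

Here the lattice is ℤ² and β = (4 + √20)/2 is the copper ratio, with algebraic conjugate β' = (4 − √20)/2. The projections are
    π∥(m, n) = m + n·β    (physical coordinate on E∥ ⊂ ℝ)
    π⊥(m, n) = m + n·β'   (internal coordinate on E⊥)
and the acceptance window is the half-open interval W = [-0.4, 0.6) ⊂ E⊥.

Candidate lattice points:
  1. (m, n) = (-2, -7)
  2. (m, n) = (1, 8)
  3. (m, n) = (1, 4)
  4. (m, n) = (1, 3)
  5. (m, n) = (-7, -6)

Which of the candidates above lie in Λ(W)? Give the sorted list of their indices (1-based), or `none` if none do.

1, 3, 4

β' = (4−√20)/2 ≈ -0.23607.
#1 (-2,-7): internal coord -2 + (-7)·β' = -0.34752; -0.34752 ∈ [-0.4, 0.6) → IN Λ
#2 (1,8): internal coord 1 + (8)·β' = -0.88854; -0.88854 ∉ [-0.4, 0.6) → out
#3 (1,4): internal coord 1 + (4)·β' = +0.05573; +0.05573 ∈ [-0.4, 0.6) → IN Λ
#4 (1,3): internal coord 1 + (3)·β' = +0.29180; +0.29180 ∈ [-0.4, 0.6) → IN Λ
#5 (-7,-6): internal coord -7 + (-6)·β' = -5.58359; -5.58359 ∉ [-0.4, 0.6) → out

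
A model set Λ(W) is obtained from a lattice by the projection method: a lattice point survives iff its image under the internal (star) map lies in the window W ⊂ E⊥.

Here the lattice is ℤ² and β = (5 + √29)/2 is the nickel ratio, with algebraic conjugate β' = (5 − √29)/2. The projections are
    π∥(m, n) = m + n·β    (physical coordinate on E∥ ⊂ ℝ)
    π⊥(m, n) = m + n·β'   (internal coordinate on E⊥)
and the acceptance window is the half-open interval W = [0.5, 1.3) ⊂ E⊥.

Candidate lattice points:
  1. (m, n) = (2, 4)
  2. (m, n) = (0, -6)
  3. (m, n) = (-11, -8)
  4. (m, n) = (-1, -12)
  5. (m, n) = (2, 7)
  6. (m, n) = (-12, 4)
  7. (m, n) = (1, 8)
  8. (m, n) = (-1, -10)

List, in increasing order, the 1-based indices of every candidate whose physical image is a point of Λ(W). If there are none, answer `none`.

1, 2, 5, 8

Numerically β ≈ 5.1926 and β' = −1/β ≈ -0.1926.
candidate 1: (m,n)=(2,4) → π∥ = 2+4·β ≈ 22.7703, π⊥ = 2+4·β' ≈ 1.2297 ∈ [0.5, 1.3) ⇒ IN Λ
candidate 2: (m,n)=(0,-6) → π∥ = 0-6·β ≈ -31.1555, π⊥ = 0-6·β' ≈ 1.1555 ∈ [0.5, 1.3) ⇒ IN Λ
candidate 3: (m,n)=(-11,-8) → π∥ = -11-8·β ≈ -52.5407, π⊥ = -11-8·β' ≈ -9.4593 ∉ [0.5, 1.3) ⇒ out
candidate 4: (m,n)=(-1,-12) → π∥ = -1-12·β ≈ -63.3110, π⊥ = -1-12·β' ≈ 1.3110 ∉ [0.5, 1.3) ⇒ out
candidate 5: (m,n)=(2,7) → π∥ = 2+7·β ≈ 38.3481, π⊥ = 2+7·β' ≈ 0.6519 ∈ [0.5, 1.3) ⇒ IN Λ
candidate 6: (m,n)=(-12,4) → π∥ = -12+4·β ≈ 8.7703, π⊥ = -12+4·β' ≈ -12.7703 ∉ [0.5, 1.3) ⇒ out
candidate 7: (m,n)=(1,8) → π∥ = 1+8·β ≈ 42.5407, π⊥ = 1+8·β' ≈ -0.5407 ∉ [0.5, 1.3) ⇒ out
candidate 8: (m,n)=(-1,-10) → π∥ = -1-10·β ≈ -52.9258, π⊥ = -1-10·β' ≈ 0.9258 ∈ [0.5, 1.3) ⇒ IN Λ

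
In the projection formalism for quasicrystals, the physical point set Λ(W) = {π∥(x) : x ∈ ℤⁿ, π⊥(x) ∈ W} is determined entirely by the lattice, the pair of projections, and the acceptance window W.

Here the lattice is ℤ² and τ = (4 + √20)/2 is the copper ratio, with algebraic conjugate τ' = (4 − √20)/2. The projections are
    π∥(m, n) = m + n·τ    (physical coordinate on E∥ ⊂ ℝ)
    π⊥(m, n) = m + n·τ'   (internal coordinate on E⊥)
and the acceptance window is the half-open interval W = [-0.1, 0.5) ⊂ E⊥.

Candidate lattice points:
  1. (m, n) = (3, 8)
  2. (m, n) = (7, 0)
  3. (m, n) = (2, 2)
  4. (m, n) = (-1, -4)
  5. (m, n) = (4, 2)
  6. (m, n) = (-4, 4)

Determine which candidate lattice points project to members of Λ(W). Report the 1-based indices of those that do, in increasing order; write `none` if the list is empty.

4

Numerically τ ≈ 4.236068 and τ' = −1/τ ≈ -0.236068.
candidate 1: (m,n)=(3,8) → π∥ = 3+8·τ ≈ 36.888544, π⊥ = 3+8·τ' ≈ 1.111456 ∉ [-0.1, 0.5) ⇒ out
candidate 2: (m,n)=(7,0) → π∥ = 7+0·τ ≈ 7.000000, π⊥ = 7+0·τ' ≈ 7.000000 ∉ [-0.1, 0.5) ⇒ out
candidate 3: (m,n)=(2,2) → π∥ = 2+2·τ ≈ 10.472136, π⊥ = 2+2·τ' ≈ 1.527864 ∉ [-0.1, 0.5) ⇒ out
candidate 4: (m,n)=(-1,-4) → π∥ = -1-4·τ ≈ -17.944272, π⊥ = -1-4·τ' ≈ -0.055728 ∈ [-0.1, 0.5) ⇒ IN Λ
candidate 5: (m,n)=(4,2) → π∥ = 4+2·τ ≈ 12.472136, π⊥ = 4+2·τ' ≈ 3.527864 ∉ [-0.1, 0.5) ⇒ out
candidate 6: (m,n)=(-4,4) → π∥ = -4+4·τ ≈ 12.944272, π⊥ = -4+4·τ' ≈ -4.944272 ∉ [-0.1, 0.5) ⇒ out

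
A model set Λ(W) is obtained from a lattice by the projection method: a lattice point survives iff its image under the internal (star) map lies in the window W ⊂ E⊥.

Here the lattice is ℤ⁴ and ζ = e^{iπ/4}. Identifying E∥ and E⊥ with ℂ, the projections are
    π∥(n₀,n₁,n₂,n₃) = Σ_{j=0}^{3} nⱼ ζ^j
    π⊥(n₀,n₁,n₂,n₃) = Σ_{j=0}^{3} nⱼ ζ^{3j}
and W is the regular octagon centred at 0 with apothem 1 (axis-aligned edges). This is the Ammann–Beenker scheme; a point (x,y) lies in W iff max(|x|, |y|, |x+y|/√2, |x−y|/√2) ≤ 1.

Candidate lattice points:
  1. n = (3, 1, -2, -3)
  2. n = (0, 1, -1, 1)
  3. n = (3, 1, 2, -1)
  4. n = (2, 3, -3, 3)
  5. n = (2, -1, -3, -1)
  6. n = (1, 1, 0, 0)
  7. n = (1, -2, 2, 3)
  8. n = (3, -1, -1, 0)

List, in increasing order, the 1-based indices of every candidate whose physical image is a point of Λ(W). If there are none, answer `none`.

Internal map: ζ^{3j} for j=0..3 gives (1,0), (−√2/2,√2/2), (0,−1), (√2/2,√2/2).
candidate 1: n = (3, 1, -2, -3) → π⊥ ≈ (+0.17157, +0.58579); max(|x|,|y|,|x±y|/√2) = 0.58579 ≤ 1 ⇒ ∈ W
candidate 2: n = (0, 1, -1, 1) → π⊥ ≈ (+0.00000, +2.41421); max(|x|,|y|,|x±y|/√2) = 2.41421 > 1 ⇒ ∉ W
candidate 3: n = (3, 1, 2, -1) → π⊥ ≈ (+1.58579, -2.00000); max(|x|,|y|,|x±y|/√2) = 2.53553 > 1 ⇒ ∉ W
candidate 4: n = (2, 3, -3, 3) → π⊥ ≈ (+2.00000, +7.24264); max(|x|,|y|,|x±y|/√2) = 7.24264 > 1 ⇒ ∉ W
candidate 5: n = (2, -1, -3, -1) → π⊥ ≈ (+2.00000, +1.58579); max(|x|,|y|,|x±y|/√2) = 2.53553 > 1 ⇒ ∉ W
candidate 6: n = (1, 1, 0, 0) → π⊥ ≈ (+0.29289, +0.70711); max(|x|,|y|,|x±y|/√2) = 0.70711 ≤ 1 ⇒ ∈ W
candidate 7: n = (1, -2, 2, 3) → π⊥ ≈ (+4.53553, -1.29289); max(|x|,|y|,|x±y|/√2) = 4.53553 > 1 ⇒ ∉ W
candidate 8: n = (3, -1, -1, 0) → π⊥ ≈ (+3.70711, +0.29289); max(|x|,|y|,|x±y|/√2) = 3.70711 > 1 ⇒ ∉ W

1, 6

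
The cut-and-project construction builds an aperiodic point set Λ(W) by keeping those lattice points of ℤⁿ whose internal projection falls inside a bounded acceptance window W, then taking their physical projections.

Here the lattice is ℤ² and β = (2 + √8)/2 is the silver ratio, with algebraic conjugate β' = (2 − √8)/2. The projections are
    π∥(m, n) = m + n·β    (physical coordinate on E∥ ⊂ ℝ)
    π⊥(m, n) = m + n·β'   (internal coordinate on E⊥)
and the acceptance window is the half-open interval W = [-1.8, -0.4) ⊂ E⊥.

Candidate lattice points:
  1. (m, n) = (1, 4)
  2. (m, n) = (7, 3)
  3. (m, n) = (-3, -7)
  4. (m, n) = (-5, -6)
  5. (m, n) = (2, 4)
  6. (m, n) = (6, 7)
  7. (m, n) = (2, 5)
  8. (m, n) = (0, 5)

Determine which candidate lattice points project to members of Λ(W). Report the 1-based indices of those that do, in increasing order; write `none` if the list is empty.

1

Numerically β ≈ 2.414214 and β' = −1/β ≈ -0.414214.
candidate 1: (m,n)=(1,4) → π∥ = 1+4·β ≈ 10.656854, π⊥ = 1+4·β' ≈ -0.656854 ∈ [-1.8, -0.4) ⇒ IN Λ
candidate 2: (m,n)=(7,3) → π∥ = 7+3·β ≈ 14.242641, π⊥ = 7+3·β' ≈ 5.757359 ∉ [-1.8, -0.4) ⇒ out
candidate 3: (m,n)=(-3,-7) → π∥ = -3-7·β ≈ -19.899495, π⊥ = -3-7·β' ≈ -0.100505 ∉ [-1.8, -0.4) ⇒ out
candidate 4: (m,n)=(-5,-6) → π∥ = -5-6·β ≈ -19.485281, π⊥ = -5-6·β' ≈ -2.514719 ∉ [-1.8, -0.4) ⇒ out
candidate 5: (m,n)=(2,4) → π∥ = 2+4·β ≈ 11.656854, π⊥ = 2+4·β' ≈ 0.343146 ∉ [-1.8, -0.4) ⇒ out
candidate 6: (m,n)=(6,7) → π∥ = 6+7·β ≈ 22.899495, π⊥ = 6+7·β' ≈ 3.100505 ∉ [-1.8, -0.4) ⇒ out
candidate 7: (m,n)=(2,5) → π∥ = 2+5·β ≈ 14.071068, π⊥ = 2+5·β' ≈ -0.071068 ∉ [-1.8, -0.4) ⇒ out
candidate 8: (m,n)=(0,5) → π∥ = 0+5·β ≈ 12.071068, π⊥ = 0+5·β' ≈ -2.071068 ∉ [-1.8, -0.4) ⇒ out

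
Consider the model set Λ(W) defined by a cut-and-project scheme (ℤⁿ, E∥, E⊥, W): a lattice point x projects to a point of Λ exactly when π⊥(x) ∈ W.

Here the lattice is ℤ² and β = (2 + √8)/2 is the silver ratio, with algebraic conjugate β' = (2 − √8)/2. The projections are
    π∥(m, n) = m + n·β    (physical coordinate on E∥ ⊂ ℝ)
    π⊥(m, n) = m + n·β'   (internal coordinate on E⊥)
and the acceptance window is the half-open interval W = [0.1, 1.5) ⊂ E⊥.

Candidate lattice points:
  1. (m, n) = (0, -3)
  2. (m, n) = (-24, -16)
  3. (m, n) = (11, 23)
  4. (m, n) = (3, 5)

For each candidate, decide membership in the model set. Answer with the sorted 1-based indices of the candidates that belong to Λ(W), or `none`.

1, 3, 4

β' = (2−√8)/2 ≈ -0.4142.
candidate 1: (m,n)=(0,-3) → π∥ = 0-3·β ≈ -7.2426, π⊥ = 0-3·β' ≈ 1.2426 ∈ [0.1, 1.5) ⇒ IN Λ
candidate 2: (m,n)=(-24,-16) → π∥ = -24-16·β ≈ -62.6274, π⊥ = -24-16·β' ≈ -17.3726 ∉ [0.1, 1.5) ⇒ out
candidate 3: (m,n)=(11,23) → π∥ = 11+23·β ≈ 66.5269, π⊥ = 11+23·β' ≈ 1.4731 ∈ [0.1, 1.5) ⇒ IN Λ
candidate 4: (m,n)=(3,5) → π∥ = 3+5·β ≈ 15.0711, π⊥ = 3+5·β' ≈ 0.9289 ∈ [0.1, 1.5) ⇒ IN Λ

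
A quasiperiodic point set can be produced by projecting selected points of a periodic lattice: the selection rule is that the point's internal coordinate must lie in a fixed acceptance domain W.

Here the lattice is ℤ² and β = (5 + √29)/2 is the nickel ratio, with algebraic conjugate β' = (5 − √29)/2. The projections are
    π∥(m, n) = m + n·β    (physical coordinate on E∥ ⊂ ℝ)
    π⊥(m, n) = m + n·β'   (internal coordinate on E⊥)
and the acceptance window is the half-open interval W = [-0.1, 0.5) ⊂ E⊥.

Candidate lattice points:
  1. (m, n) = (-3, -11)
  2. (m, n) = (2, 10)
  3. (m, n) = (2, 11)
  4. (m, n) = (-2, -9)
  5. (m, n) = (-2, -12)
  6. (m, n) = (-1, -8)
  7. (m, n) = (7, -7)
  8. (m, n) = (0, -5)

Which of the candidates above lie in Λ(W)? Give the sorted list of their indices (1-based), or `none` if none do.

2, 5

Compute β' = (5−√29)/2 = -0.1926, so π⊥(m,n) = m -0.1926·n.
candidate 1: (m,n)=(-3,-11) → π∥ = -3-11·β ≈ -60.1184, π⊥ = -3-11·β' ≈ -0.8816 ∉ [-0.1, 0.5) ⇒ out
candidate 2: (m,n)=(2,10) → π∥ = 2+10·β ≈ 53.9258, π⊥ = 2+10·β' ≈ 0.0742 ∈ [-0.1, 0.5) ⇒ IN Λ
candidate 3: (m,n)=(2,11) → π∥ = 2+11·β ≈ 59.1184, π⊥ = 2+11·β' ≈ -0.1184 ∉ [-0.1, 0.5) ⇒ out
candidate 4: (m,n)=(-2,-9) → π∥ = -2-9·β ≈ -48.7332, π⊥ = -2-9·β' ≈ -0.2668 ∉ [-0.1, 0.5) ⇒ out
candidate 5: (m,n)=(-2,-12) → π∥ = -2-12·β ≈ -64.3110, π⊥ = -2-12·β' ≈ 0.3110 ∈ [-0.1, 0.5) ⇒ IN Λ
candidate 6: (m,n)=(-1,-8) → π∥ = -1-8·β ≈ -42.5407, π⊥ = -1-8·β' ≈ 0.5407 ∉ [-0.1, 0.5) ⇒ out
candidate 7: (m,n)=(7,-7) → π∥ = 7-7·β ≈ -29.3481, π⊥ = 7-7·β' ≈ 8.3481 ∉ [-0.1, 0.5) ⇒ out
candidate 8: (m,n)=(0,-5) → π∥ = 0-5·β ≈ -25.9629, π⊥ = 0-5·β' ≈ 0.9629 ∉ [-0.1, 0.5) ⇒ out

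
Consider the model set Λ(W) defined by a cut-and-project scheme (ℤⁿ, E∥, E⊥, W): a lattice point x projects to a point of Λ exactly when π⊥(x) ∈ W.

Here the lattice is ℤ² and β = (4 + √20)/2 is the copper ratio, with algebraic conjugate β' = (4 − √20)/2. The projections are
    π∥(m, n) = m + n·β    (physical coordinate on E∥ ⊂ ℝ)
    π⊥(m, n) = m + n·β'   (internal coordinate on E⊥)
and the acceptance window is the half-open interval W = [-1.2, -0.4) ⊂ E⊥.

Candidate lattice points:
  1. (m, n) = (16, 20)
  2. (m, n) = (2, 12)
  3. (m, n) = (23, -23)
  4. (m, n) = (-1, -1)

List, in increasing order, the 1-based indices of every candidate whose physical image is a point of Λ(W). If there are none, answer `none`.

Compute β' = (4−√20)/2 = -0.236068, so π⊥(m,n) = m -0.236068·n.
#1 (16,20): internal coord 16 + (20)·β' = +11.278640; +11.278640 ∉ [-1.2, -0.4) → out
#2 (2,12): internal coord 2 + (12)·β' = -0.832816; -0.832816 ∈ [-1.2, -0.4) → IN Λ
#3 (23,-23): internal coord 23 + (-23)·β' = +28.429563; +28.429563 ∉ [-1.2, -0.4) → out
#4 (-1,-1): internal coord -1 + (-1)·β' = -0.763932; -0.763932 ∈ [-1.2, -0.4) → IN Λ

2, 4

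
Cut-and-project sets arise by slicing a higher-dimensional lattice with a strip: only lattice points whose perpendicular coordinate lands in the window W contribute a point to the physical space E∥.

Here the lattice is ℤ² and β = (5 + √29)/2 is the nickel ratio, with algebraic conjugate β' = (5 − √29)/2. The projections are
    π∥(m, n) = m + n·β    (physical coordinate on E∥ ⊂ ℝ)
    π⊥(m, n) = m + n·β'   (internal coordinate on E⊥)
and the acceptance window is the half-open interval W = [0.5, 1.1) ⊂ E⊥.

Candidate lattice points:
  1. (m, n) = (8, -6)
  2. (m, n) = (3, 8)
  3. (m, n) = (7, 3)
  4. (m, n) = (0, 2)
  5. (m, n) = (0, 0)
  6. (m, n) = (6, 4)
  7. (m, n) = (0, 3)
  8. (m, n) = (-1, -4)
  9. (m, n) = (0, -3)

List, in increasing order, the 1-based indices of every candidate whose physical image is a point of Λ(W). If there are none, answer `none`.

β' = (5−√29)/2 ≈ -0.19258.
candidate 1: (m,n)=(8,-6) → π∥ = 8-6·β ≈ -23.15549, π⊥ = 8-6·β' ≈ 9.15549 ∉ [0.5, 1.1) ⇒ out
candidate 2: (m,n)=(3,8) → π∥ = 3+8·β ≈ 44.54066, π⊥ = 3+8·β' ≈ 1.45934 ∉ [0.5, 1.1) ⇒ out
candidate 3: (m,n)=(7,3) → π∥ = 7+3·β ≈ 22.57775, π⊥ = 7+3·β' ≈ 6.42225 ∉ [0.5, 1.1) ⇒ out
candidate 4: (m,n)=(0,2) → π∥ = 0+2·β ≈ 10.38516, π⊥ = 0+2·β' ≈ -0.38516 ∉ [0.5, 1.1) ⇒ out
candidate 5: (m,n)=(0,0) → π∥ = 0+0·β ≈ 0.00000, π⊥ = 0+0·β' ≈ 0.00000 ∉ [0.5, 1.1) ⇒ out
candidate 6: (m,n)=(6,4) → π∥ = 6+4·β ≈ 26.77033, π⊥ = 6+4·β' ≈ 5.22967 ∉ [0.5, 1.1) ⇒ out
candidate 7: (m,n)=(0,3) → π∥ = 0+3·β ≈ 15.57775, π⊥ = 0+3·β' ≈ -0.57775 ∉ [0.5, 1.1) ⇒ out
candidate 8: (m,n)=(-1,-4) → π∥ = -1-4·β ≈ -21.77033, π⊥ = -1-4·β' ≈ -0.22967 ∉ [0.5, 1.1) ⇒ out
candidate 9: (m,n)=(0,-3) → π∥ = 0-3·β ≈ -15.57775, π⊥ = 0-3·β' ≈ 0.57775 ∈ [0.5, 1.1) ⇒ IN Λ

9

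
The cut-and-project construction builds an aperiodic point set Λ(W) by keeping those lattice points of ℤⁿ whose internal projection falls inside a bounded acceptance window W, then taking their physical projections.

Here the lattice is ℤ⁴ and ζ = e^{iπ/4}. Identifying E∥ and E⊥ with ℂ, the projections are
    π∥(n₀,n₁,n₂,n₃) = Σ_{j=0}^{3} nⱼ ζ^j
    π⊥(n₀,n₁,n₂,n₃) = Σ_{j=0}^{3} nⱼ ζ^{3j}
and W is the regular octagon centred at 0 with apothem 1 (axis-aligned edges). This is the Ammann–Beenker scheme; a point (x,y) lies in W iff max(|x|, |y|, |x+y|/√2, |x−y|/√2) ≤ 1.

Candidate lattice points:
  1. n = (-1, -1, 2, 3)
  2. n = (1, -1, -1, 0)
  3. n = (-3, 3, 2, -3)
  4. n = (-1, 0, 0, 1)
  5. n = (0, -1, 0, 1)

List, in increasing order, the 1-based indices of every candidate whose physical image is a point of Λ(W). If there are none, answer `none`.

4

With ζ = e^{iπ/4} the internal vectors are ζ^0,ζ^3,ζ^6,ζ^9.
#1 (-1, -1, 2, 3): internal (1.8284, -0.5858); octagon support 1.8284 vs apothem 1 → ∉ W
#2 (1, -1, -1, 0): internal (1.7071, 0.2929); octagon support 1.7071 vs apothem 1 → ∉ W
#3 (-3, 3, 2, -3): internal (-7.2426, -2.0000); octagon support 7.2426 vs apothem 1 → ∉ W
#4 (-1, 0, 0, 1): internal (-0.2929, 0.7071); octagon support 0.7071 vs apothem 1 → ∈ W
#5 (0, -1, 0, 1): internal (1.4142, 0.0000); octagon support 1.4142 vs apothem 1 → ∉ W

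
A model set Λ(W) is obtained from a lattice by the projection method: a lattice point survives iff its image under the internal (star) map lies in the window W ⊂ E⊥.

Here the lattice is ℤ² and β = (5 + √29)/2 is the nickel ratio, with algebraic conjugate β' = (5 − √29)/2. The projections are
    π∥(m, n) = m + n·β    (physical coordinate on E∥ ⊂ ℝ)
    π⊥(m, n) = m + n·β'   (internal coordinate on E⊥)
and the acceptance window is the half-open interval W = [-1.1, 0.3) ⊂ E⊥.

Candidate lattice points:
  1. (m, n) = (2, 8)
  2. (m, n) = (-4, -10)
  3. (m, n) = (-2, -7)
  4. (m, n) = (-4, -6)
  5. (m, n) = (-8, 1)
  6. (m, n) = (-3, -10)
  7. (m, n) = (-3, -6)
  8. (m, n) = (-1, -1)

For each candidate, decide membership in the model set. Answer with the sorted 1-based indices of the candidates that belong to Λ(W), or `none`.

3, 6, 8

Numerically β ≈ 5.192582 and β' = −1/β ≈ -0.192582.
[1] lift (2,8): star map gives 0.459341; window check -1.1 ≤ 0.459341 < 0.3 is false → out
[2] lift (-4,-10): star map gives -2.074176; window check -1.1 ≤ -2.074176 < 0.3 is false → out
[3] lift (-2,-7): star map gives -0.651923; window check -1.1 ≤ -0.651923 < 0.3 is true → IN Λ
[4] lift (-4,-6): star map gives -2.844506; window check -1.1 ≤ -2.844506 < 0.3 is false → out
[5] lift (-8,1): star map gives -8.192582; window check -1.1 ≤ -8.192582 < 0.3 is false → out
[6] lift (-3,-10): star map gives -1.074176; window check -1.1 ≤ -1.074176 < 0.3 is true → IN Λ
[7] lift (-3,-6): star map gives -1.844506; window check -1.1 ≤ -1.844506 < 0.3 is false → out
[8] lift (-1,-1): star map gives -0.807418; window check -1.1 ≤ -0.807418 < 0.3 is true → IN Λ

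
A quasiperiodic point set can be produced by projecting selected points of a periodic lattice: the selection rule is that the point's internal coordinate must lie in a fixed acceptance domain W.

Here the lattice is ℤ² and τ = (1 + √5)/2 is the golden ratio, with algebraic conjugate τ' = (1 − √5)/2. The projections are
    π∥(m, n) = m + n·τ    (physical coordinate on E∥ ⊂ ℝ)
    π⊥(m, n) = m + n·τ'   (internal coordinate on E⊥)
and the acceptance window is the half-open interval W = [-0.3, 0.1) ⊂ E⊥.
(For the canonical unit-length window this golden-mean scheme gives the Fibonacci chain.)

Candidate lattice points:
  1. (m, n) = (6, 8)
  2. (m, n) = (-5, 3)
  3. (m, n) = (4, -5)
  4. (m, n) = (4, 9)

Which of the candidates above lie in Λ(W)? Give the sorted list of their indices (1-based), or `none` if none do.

Numerically τ ≈ 1.618034 and τ' = −1/τ ≈ -0.618034.
#1 (6,8): internal coord 6 + (8)·τ' = +1.055728; +1.055728 ∉ [-0.3, 0.1) → out
#2 (-5,3): internal coord -5 + (3)·τ' = -6.854102; -6.854102 ∉ [-0.3, 0.1) → out
#3 (4,-5): internal coord 4 + (-5)·τ' = +7.090170; +7.090170 ∉ [-0.3, 0.1) → out
#4 (4,9): internal coord 4 + (9)·τ' = -1.562306; -1.562306 ∉ [-0.3, 0.1) → out

none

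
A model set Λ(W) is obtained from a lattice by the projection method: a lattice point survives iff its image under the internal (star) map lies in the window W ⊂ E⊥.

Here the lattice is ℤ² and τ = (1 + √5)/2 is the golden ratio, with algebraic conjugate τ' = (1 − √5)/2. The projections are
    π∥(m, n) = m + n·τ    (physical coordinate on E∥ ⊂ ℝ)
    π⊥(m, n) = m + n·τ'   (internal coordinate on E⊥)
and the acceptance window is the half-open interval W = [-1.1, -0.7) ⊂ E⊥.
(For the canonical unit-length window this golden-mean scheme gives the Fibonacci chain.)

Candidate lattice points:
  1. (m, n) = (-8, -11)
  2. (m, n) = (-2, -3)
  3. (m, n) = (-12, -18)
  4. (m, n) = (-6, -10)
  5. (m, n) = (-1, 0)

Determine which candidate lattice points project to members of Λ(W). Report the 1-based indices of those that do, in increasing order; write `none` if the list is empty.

3, 5

Numerically τ ≈ 1.618034 and τ' = −1/τ ≈ -0.618034.
candidate 1: (m,n)=(-8,-11) → π∥ = -8-11·τ ≈ -25.798374, π⊥ = -8-11·τ' ≈ -1.201626 ∉ [-1.1, -0.7) ⇒ out
candidate 2: (m,n)=(-2,-3) → π∥ = -2-3·τ ≈ -6.854102, π⊥ = -2-3·τ' ≈ -0.145898 ∉ [-1.1, -0.7) ⇒ out
candidate 3: (m,n)=(-12,-18) → π∥ = -12-18·τ ≈ -41.124612, π⊥ = -12-18·τ' ≈ -0.875388 ∈ [-1.1, -0.7) ⇒ IN Λ
candidate 4: (m,n)=(-6,-10) → π∥ = -6-10·τ ≈ -22.180340, π⊥ = -6-10·τ' ≈ 0.180340 ∉ [-1.1, -0.7) ⇒ out
candidate 5: (m,n)=(-1,0) → π∥ = -1+0·τ ≈ -1.000000, π⊥ = -1+0·τ' ≈ -1.000000 ∈ [-1.1, -0.7) ⇒ IN Λ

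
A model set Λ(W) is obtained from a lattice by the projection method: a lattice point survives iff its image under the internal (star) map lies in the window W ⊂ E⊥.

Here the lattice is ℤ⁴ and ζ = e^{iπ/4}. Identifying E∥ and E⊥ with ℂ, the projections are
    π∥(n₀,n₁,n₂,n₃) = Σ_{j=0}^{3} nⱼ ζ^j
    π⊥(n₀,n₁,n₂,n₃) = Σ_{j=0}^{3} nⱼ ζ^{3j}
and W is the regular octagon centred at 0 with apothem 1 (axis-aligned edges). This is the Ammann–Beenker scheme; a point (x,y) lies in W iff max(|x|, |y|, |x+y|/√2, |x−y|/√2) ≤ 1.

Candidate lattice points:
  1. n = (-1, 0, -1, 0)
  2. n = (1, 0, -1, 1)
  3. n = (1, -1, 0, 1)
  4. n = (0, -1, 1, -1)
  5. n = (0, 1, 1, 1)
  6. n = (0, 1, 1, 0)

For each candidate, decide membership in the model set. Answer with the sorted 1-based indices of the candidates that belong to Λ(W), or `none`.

π⊥(n) = n₀ + n₁ζ³ + n₂ζ⁶ + n₃ζ⁹ where ζ = e^{iπ/4}.
#1 (-1, 0, -1, 0): internal (-1.000000, 1.000000); octagon support 1.414214 vs apothem 1 → ∉ W
#2 (1, 0, -1, 1): internal (1.707107, 1.707107); octagon support 2.414214 vs apothem 1 → ∉ W
#3 (1, -1, 0, 1): internal (2.414214, 0.000000); octagon support 2.414214 vs apothem 1 → ∉ W
#4 (0, -1, 1, -1): internal (0.000000, -2.414214); octagon support 2.414214 vs apothem 1 → ∉ W
#5 (0, 1, 1, 1): internal (0.000000, 0.414214); octagon support 0.414214 vs apothem 1 → ∈ W
#6 (0, 1, 1, 0): internal (-0.707107, -0.292893); octagon support 0.707107 vs apothem 1 → ∈ W

5, 6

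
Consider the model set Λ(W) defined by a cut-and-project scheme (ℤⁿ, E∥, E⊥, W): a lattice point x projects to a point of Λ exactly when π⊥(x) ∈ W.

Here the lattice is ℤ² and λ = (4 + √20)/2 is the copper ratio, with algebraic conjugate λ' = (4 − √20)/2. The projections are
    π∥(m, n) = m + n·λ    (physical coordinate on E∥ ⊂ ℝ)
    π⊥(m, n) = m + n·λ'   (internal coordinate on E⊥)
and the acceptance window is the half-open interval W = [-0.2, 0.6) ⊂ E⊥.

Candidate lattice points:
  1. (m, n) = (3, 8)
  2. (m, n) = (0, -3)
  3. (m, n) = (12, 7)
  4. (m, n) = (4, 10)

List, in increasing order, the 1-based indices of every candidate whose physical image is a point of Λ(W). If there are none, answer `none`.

none

Compute λ' = (4−√20)/2 = -0.236068, so π⊥(m,n) = m -0.236068·n.
#1 (3,8): internal coord 3 + (8)·λ' = +1.111456; +1.111456 ∉ [-0.2, 0.6) → out
#2 (0,-3): internal coord 0 + (-3)·λ' = +0.708204; +0.708204 ∉ [-0.2, 0.6) → out
#3 (12,7): internal coord 12 + (7)·λ' = +10.347524; +10.347524 ∉ [-0.2, 0.6) → out
#4 (4,10): internal coord 4 + (10)·λ' = +1.639320; +1.639320 ∉ [-0.2, 0.6) → out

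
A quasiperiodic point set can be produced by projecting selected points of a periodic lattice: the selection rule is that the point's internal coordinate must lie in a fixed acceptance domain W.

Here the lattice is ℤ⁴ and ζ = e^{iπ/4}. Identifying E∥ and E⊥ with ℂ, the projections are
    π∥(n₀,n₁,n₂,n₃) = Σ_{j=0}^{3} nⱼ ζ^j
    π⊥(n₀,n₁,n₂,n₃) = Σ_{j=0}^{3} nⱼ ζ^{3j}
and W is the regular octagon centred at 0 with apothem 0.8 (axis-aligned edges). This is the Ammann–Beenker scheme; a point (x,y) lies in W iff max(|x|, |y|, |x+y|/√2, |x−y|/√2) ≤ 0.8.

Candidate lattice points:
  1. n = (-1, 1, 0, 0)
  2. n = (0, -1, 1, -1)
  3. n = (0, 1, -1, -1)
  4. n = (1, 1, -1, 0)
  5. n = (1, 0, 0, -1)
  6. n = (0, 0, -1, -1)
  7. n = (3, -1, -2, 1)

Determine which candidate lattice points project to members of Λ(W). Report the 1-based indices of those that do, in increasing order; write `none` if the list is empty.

With ζ = e^{iπ/4} the internal vectors are ζ^0,ζ^3,ζ^6,ζ^9.
candidate 1: n = (-1, 1, 0, 0) → π⊥ ≈ (-1.70711, +0.70711); max(|x|,|y|,|x±y|/√2) = 1.70711 > 0.8 ⇒ ∉ W
candidate 2: n = (0, -1, 1, -1) → π⊥ ≈ (+0.00000, -2.41421); max(|x|,|y|,|x±y|/√2) = 2.41421 > 0.8 ⇒ ∉ W
candidate 3: n = (0, 1, -1, -1) → π⊥ ≈ (-1.41421, +1.00000); max(|x|,|y|,|x±y|/√2) = 1.70711 > 0.8 ⇒ ∉ W
candidate 4: n = (1, 1, -1, 0) → π⊥ ≈ (+0.29289, +1.70711); max(|x|,|y|,|x±y|/√2) = 1.70711 > 0.8 ⇒ ∉ W
candidate 5: n = (1, 0, 0, -1) → π⊥ ≈ (+0.29289, -0.70711); max(|x|,|y|,|x±y|/√2) = 0.70711 ≤ 0.8 ⇒ ∈ W
candidate 6: n = (0, 0, -1, -1) → π⊥ ≈ (-0.70711, +0.29289); max(|x|,|y|,|x±y|/√2) = 0.70711 ≤ 0.8 ⇒ ∈ W
candidate 7: n = (3, -1, -2, 1) → π⊥ ≈ (+4.41421, +2.00000); max(|x|,|y|,|x±y|/√2) = 4.53553 > 0.8 ⇒ ∉ W

5, 6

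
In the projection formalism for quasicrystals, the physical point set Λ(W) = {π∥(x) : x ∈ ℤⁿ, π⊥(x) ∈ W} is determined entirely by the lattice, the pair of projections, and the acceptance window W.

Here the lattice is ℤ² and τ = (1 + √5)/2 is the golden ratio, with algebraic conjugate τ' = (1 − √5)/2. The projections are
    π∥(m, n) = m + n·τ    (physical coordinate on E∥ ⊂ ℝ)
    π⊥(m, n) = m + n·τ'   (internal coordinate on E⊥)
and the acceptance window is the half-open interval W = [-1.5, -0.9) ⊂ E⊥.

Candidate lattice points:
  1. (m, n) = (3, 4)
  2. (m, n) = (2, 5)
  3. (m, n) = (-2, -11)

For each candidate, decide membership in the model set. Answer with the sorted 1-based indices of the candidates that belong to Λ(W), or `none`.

Compute τ' = (1−√5)/2 = -0.6180, so π⊥(m,n) = m -0.6180·n.
#1 (3,4): internal coord 3 + (4)·τ' = +0.5279; +0.5279 ∉ [-1.5, -0.9) → out
#2 (2,5): internal coord 2 + (5)·τ' = -1.0902; -1.0902 ∈ [-1.5, -0.9) → IN Λ
#3 (-2,-11): internal coord -2 + (-11)·τ' = +4.7984; +4.7984 ∉ [-1.5, -0.9) → out

2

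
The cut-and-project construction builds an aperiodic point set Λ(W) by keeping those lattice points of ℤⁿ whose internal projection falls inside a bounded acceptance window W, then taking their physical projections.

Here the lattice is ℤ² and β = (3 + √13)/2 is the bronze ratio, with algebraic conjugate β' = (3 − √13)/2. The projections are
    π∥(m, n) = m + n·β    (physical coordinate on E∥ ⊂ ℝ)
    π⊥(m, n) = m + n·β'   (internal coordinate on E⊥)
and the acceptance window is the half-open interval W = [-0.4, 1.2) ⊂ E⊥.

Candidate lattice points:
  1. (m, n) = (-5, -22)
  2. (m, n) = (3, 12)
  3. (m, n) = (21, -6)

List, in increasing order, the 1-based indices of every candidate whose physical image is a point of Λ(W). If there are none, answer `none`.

β' = (3−√13)/2 ≈ -0.30278.
#1 (-5,-22): internal coord -5 + (-22)·β' = +1.66106; +1.66106 ∉ [-0.4, 1.2) → out
#2 (3,12): internal coord 3 + (12)·β' = -0.63331; -0.63331 ∉ [-0.4, 1.2) → out
#3 (21,-6): internal coord 21 + (-6)·β' = +22.81665; +22.81665 ∉ [-0.4, 1.2) → out

none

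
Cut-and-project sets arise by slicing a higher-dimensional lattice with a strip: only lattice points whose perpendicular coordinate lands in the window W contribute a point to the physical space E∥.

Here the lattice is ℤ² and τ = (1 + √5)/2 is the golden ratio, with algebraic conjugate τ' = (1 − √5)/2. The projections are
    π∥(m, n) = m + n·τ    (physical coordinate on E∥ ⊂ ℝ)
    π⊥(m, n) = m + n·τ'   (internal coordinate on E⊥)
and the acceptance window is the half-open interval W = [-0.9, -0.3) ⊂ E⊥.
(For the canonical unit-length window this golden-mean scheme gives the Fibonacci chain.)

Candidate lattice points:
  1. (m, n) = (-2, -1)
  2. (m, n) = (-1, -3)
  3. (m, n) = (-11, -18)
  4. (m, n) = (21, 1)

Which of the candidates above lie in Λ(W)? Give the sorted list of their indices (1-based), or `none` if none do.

τ' = (1−√5)/2 ≈ -0.61803.
[1] lift (-2,-1): star map gives -1.38197; window check -0.9 ≤ -1.38197 < -0.3 is false → out
[2] lift (-1,-3): star map gives 0.85410; window check -0.9 ≤ 0.85410 < -0.3 is false → out
[3] lift (-11,-18): star map gives 0.12461; window check -0.9 ≤ 0.12461 < -0.3 is false → out
[4] lift (21,1): star map gives 20.38197; window check -0.9 ≤ 20.38197 < -0.3 is false → out

none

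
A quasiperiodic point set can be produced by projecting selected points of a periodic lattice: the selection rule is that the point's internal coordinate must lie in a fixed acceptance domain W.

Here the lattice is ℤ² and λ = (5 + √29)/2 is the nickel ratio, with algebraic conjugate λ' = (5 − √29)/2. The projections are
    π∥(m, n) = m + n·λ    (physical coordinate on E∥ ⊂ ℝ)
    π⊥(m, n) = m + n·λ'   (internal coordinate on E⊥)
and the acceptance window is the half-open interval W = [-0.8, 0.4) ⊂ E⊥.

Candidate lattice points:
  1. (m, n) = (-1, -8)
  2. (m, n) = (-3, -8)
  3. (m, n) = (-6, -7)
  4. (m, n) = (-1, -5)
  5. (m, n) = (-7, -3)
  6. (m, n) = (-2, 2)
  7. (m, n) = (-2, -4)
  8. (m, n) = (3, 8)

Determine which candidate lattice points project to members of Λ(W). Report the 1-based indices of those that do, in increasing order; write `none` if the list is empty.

4

Compute λ' = (5−√29)/2 = -0.19258, so π⊥(m,n) = m -0.19258·n.
[1] lift (-1,-8): star map gives 0.54066; window check -0.8 ≤ 0.54066 < 0.4 is false → out
[2] lift (-3,-8): star map gives -1.45934; window check -0.8 ≤ -1.45934 < 0.4 is false → out
[3] lift (-6,-7): star map gives -4.65192; window check -0.8 ≤ -4.65192 < 0.4 is false → out
[4] lift (-1,-5): star map gives -0.03709; window check -0.8 ≤ -0.03709 < 0.4 is true → IN Λ
[5] lift (-7,-3): star map gives -6.42225; window check -0.8 ≤ -6.42225 < 0.4 is false → out
[6] lift (-2,2): star map gives -2.38516; window check -0.8 ≤ -2.38516 < 0.4 is false → out
[7] lift (-2,-4): star map gives -1.22967; window check -0.8 ≤ -1.22967 < 0.4 is false → out
[8] lift (3,8): star map gives 1.45934; window check -0.8 ≤ 1.45934 < 0.4 is false → out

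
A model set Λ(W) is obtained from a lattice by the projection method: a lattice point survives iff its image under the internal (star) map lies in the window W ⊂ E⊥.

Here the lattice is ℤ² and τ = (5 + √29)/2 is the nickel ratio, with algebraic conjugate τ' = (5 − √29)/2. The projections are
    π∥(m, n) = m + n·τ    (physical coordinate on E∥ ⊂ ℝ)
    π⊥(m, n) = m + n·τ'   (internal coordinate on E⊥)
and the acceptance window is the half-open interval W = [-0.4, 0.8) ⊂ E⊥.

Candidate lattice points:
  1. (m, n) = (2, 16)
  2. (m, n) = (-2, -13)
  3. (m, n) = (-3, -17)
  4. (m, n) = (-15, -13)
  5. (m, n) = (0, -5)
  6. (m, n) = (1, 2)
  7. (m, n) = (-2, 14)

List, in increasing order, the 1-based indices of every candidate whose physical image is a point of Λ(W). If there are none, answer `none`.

2, 3, 6

Compute τ' = (5−√29)/2 = -0.19258, so π⊥(m,n) = m -0.19258·n.
candidate 1: (m,n)=(2,16) → π∥ = 2+16·τ ≈ 85.08132, π⊥ = 2+16·τ' ≈ -1.08132 ∉ [-0.4, 0.8) ⇒ out
candidate 2: (m,n)=(-2,-13) → π∥ = -2-13·τ ≈ -69.50357, π⊥ = -2-13·τ' ≈ 0.50357 ∈ [-0.4, 0.8) ⇒ IN Λ
candidate 3: (m,n)=(-3,-17) → π∥ = -3-17·τ ≈ -91.27390, π⊥ = -3-17·τ' ≈ 0.27390 ∈ [-0.4, 0.8) ⇒ IN Λ
candidate 4: (m,n)=(-15,-13) → π∥ = -15-13·τ ≈ -82.50357, π⊥ = -15-13·τ' ≈ -12.49643 ∉ [-0.4, 0.8) ⇒ out
candidate 5: (m,n)=(0,-5) → π∥ = 0-5·τ ≈ -25.96291, π⊥ = 0-5·τ' ≈ 0.96291 ∉ [-0.4, 0.8) ⇒ out
candidate 6: (m,n)=(1,2) → π∥ = 1+2·τ ≈ 11.38516, π⊥ = 1+2·τ' ≈ 0.61484 ∈ [-0.4, 0.8) ⇒ IN Λ
candidate 7: (m,n)=(-2,14) → π∥ = -2+14·τ ≈ 70.69615, π⊥ = -2+14·τ' ≈ -4.69615 ∉ [-0.4, 0.8) ⇒ out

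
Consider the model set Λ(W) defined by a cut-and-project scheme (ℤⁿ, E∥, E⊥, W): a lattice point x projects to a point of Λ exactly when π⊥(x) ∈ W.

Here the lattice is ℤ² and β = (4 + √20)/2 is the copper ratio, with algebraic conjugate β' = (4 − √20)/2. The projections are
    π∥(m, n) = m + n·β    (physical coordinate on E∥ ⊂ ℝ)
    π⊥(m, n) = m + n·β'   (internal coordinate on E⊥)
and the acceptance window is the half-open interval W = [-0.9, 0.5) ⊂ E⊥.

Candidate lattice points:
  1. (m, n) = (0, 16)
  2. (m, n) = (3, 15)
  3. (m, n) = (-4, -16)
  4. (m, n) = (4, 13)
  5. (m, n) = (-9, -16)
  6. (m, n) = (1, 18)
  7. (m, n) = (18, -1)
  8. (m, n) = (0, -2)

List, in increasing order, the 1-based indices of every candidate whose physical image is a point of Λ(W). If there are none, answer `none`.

2, 3, 8

Compute β' = (4−√20)/2 = -0.2361, so π⊥(m,n) = m -0.2361·n.
[1] lift (0,16): star map gives -3.7771; window check -0.9 ≤ -3.7771 < 0.5 is false → out
[2] lift (3,15): star map gives -0.5410; window check -0.9 ≤ -0.5410 < 0.5 is true → IN Λ
[3] lift (-4,-16): star map gives -0.2229; window check -0.9 ≤ -0.2229 < 0.5 is true → IN Λ
[4] lift (4,13): star map gives 0.9311; window check -0.9 ≤ 0.9311 < 0.5 is false → out
[5] lift (-9,-16): star map gives -5.2229; window check -0.9 ≤ -5.2229 < 0.5 is false → out
[6] lift (1,18): star map gives -3.2492; window check -0.9 ≤ -3.2492 < 0.5 is false → out
[7] lift (18,-1): star map gives 18.2361; window check -0.9 ≤ 18.2361 < 0.5 is false → out
[8] lift (0,-2): star map gives 0.4721; window check -0.9 ≤ 0.4721 < 0.5 is true → IN Λ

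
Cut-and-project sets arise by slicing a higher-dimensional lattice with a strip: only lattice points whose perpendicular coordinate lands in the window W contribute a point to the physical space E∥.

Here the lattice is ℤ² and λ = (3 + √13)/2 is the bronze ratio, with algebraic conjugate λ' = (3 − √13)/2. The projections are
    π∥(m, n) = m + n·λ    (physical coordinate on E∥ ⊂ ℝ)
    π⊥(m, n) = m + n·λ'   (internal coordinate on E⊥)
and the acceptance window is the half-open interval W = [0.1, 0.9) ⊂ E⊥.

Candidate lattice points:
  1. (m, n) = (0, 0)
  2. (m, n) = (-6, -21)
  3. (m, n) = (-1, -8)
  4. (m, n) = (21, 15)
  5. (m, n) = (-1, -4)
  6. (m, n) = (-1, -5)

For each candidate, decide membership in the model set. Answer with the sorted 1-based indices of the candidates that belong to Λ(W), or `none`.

2, 5, 6

Compute λ' = (3−√13)/2 = -0.30278, so π⊥(m,n) = m -0.30278·n.
candidate 1: (m,n)=(0,0) → π∥ = 0+0·λ ≈ 0.00000, π⊥ = 0+0·λ' ≈ 0.00000 ∉ [0.1, 0.9) ⇒ out
candidate 2: (m,n)=(-6,-21) → π∥ = -6-21·λ ≈ -75.35829, π⊥ = -6-21·λ' ≈ 0.35829 ∈ [0.1, 0.9) ⇒ IN Λ
candidate 3: (m,n)=(-1,-8) → π∥ = -1-8·λ ≈ -27.42221, π⊥ = -1-8·λ' ≈ 1.42221 ∉ [0.1, 0.9) ⇒ out
candidate 4: (m,n)=(21,15) → π∥ = 21+15·λ ≈ 70.54163, π⊥ = 21+15·λ' ≈ 16.45837 ∉ [0.1, 0.9) ⇒ out
candidate 5: (m,n)=(-1,-4) → π∥ = -1-4·λ ≈ -14.21110, π⊥ = -1-4·λ' ≈ 0.21110 ∈ [0.1, 0.9) ⇒ IN Λ
candidate 6: (m,n)=(-1,-5) → π∥ = -1-5·λ ≈ -17.51388, π⊥ = -1-5·λ' ≈ 0.51388 ∈ [0.1, 0.9) ⇒ IN Λ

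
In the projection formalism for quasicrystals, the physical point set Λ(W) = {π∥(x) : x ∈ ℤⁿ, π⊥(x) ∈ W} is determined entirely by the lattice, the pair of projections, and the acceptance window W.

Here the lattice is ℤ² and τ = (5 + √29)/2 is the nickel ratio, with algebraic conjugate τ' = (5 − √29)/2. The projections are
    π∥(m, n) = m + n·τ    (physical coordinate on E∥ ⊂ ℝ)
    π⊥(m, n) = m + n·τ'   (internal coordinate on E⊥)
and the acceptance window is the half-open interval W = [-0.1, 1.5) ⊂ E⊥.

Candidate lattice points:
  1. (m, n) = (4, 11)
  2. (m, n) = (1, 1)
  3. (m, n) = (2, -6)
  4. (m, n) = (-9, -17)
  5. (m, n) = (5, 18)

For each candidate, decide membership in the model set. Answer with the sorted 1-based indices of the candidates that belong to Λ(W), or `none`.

2

Compute τ' = (5−√29)/2 = -0.1926, so π⊥(m,n) = m -0.1926·n.
candidate 1: (m,n)=(4,11) → π∥ = 4+11·τ ≈ 61.1184, π⊥ = 4+11·τ' ≈ 1.8816 ∉ [-0.1, 1.5) ⇒ out
candidate 2: (m,n)=(1,1) → π∥ = 1+1·τ ≈ 6.1926, π⊥ = 1+1·τ' ≈ 0.8074 ∈ [-0.1, 1.5) ⇒ IN Λ
candidate 3: (m,n)=(2,-6) → π∥ = 2-6·τ ≈ -29.1555, π⊥ = 2-6·τ' ≈ 3.1555 ∉ [-0.1, 1.5) ⇒ out
candidate 4: (m,n)=(-9,-17) → π∥ = -9-17·τ ≈ -97.2739, π⊥ = -9-17·τ' ≈ -5.7261 ∉ [-0.1, 1.5) ⇒ out
candidate 5: (m,n)=(5,18) → π∥ = 5+18·τ ≈ 98.4665, π⊥ = 5+18·τ' ≈ 1.5335 ∉ [-0.1, 1.5) ⇒ out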